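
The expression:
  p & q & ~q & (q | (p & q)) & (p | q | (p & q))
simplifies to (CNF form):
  False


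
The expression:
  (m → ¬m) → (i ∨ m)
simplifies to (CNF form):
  i ∨ m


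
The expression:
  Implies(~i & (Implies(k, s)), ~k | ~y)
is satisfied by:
  {i: True, s: False, k: False, y: False}
  {i: False, s: False, k: False, y: False}
  {i: True, y: True, s: False, k: False}
  {y: True, i: False, s: False, k: False}
  {i: True, k: True, y: False, s: False}
  {k: True, y: False, s: False, i: False}
  {i: True, y: True, k: True, s: False}
  {y: True, k: True, i: False, s: False}
  {i: True, s: True, y: False, k: False}
  {s: True, y: False, k: False, i: False}
  {i: True, y: True, s: True, k: False}
  {y: True, s: True, i: False, k: False}
  {i: True, k: True, s: True, y: False}
  {k: True, s: True, y: False, i: False}
  {i: True, y: True, k: True, s: True}


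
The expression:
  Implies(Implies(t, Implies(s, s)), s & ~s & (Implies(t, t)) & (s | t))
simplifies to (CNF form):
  False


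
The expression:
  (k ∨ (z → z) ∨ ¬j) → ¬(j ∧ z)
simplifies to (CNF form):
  ¬j ∨ ¬z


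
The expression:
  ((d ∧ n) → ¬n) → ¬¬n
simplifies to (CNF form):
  n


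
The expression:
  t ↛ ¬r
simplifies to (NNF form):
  r ∧ t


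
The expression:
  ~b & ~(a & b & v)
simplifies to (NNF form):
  ~b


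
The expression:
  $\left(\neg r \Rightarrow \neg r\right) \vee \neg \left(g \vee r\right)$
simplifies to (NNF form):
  $\text{True}$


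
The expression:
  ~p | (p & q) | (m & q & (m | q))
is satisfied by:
  {q: True, p: False}
  {p: False, q: False}
  {p: True, q: True}


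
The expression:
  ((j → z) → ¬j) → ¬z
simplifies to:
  j ∨ ¬z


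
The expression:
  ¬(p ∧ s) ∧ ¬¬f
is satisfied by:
  {f: True, s: False, p: False}
  {p: True, f: True, s: False}
  {s: True, f: True, p: False}


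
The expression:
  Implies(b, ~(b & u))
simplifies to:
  ~b | ~u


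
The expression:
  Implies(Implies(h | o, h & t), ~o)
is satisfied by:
  {h: False, t: False, o: False}
  {o: True, h: False, t: False}
  {t: True, h: False, o: False}
  {o: True, t: True, h: False}
  {h: True, o: False, t: False}
  {o: True, h: True, t: False}
  {t: True, h: True, o: False}


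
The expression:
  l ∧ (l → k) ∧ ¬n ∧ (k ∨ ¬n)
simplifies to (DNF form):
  k ∧ l ∧ ¬n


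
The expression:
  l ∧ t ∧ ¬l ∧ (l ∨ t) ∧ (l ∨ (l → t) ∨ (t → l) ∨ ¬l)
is never true.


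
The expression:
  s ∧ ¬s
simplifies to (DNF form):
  False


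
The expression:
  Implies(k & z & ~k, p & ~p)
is always true.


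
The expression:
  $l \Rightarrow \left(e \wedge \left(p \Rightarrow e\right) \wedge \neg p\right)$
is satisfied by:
  {e: True, p: False, l: False}
  {p: False, l: False, e: False}
  {e: True, p: True, l: False}
  {p: True, e: False, l: False}
  {l: True, e: True, p: False}


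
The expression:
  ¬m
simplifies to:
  ¬m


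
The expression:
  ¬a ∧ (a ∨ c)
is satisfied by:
  {c: True, a: False}


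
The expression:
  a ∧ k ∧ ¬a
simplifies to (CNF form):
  False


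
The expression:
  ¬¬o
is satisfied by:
  {o: True}


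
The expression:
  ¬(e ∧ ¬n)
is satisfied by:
  {n: True, e: False}
  {e: False, n: False}
  {e: True, n: True}


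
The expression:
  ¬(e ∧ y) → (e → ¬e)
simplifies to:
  y ∨ ¬e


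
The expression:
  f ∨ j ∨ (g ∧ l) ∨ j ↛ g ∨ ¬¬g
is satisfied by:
  {j: True, g: True, f: True}
  {j: True, g: True, f: False}
  {j: True, f: True, g: False}
  {j: True, f: False, g: False}
  {g: True, f: True, j: False}
  {g: True, f: False, j: False}
  {f: True, g: False, j: False}


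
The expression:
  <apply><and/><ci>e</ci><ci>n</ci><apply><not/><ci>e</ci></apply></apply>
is never true.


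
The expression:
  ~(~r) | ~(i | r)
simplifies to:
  r | ~i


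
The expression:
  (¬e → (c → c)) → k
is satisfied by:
  {k: True}


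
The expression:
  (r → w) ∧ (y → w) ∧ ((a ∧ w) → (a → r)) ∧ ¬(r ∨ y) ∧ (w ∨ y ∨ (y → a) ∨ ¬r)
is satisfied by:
  {y: False, r: False, w: False, a: False}
  {a: True, y: False, r: False, w: False}
  {w: True, y: False, r: False, a: False}


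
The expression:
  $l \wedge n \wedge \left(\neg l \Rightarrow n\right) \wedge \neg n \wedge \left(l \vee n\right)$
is never true.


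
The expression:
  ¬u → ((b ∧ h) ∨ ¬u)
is always true.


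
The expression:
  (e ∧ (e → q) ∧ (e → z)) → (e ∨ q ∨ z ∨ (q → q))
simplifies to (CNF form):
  True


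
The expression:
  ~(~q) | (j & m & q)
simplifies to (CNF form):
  q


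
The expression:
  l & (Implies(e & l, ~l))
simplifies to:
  l & ~e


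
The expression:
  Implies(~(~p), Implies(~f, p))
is always true.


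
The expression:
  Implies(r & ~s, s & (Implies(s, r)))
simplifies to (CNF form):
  s | ~r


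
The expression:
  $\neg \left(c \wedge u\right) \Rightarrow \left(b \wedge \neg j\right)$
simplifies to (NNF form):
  $\left(b \vee c\right) \wedge \left(b \vee u\right) \wedge \left(c \vee \neg j\right) \wedge \left(u \vee \neg j\right)$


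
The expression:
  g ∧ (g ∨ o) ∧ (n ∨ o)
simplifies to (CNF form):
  g ∧ (n ∨ o)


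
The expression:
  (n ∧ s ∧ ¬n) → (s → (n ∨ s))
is always true.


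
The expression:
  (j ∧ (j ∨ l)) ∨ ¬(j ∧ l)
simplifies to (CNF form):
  True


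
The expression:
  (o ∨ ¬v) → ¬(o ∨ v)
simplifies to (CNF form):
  ¬o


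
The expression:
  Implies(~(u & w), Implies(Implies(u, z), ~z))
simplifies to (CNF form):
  (u | ~z) & (w | ~z)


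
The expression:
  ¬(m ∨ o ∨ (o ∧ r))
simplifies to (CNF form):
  ¬m ∧ ¬o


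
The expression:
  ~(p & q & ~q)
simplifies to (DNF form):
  True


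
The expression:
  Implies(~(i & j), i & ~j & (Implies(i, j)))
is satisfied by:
  {i: True, j: True}


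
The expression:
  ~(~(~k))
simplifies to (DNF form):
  ~k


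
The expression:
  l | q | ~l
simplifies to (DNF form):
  True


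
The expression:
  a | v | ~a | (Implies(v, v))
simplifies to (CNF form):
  True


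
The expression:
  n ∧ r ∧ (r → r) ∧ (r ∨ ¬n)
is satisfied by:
  {r: True, n: True}


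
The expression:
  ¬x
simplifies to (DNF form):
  ¬x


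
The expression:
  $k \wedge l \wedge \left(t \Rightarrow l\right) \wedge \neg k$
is never true.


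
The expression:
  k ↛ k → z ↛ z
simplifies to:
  True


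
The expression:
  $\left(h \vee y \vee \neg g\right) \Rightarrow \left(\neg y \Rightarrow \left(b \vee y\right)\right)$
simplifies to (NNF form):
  $b \vee y \vee \left(g \wedge \neg h\right)$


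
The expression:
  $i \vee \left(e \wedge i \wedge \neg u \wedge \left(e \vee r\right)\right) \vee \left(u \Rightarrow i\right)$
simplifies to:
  $i \vee \neg u$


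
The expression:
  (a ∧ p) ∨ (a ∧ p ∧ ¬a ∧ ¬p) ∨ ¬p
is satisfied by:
  {a: True, p: False}
  {p: False, a: False}
  {p: True, a: True}


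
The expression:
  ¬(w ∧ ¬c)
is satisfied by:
  {c: True, w: False}
  {w: False, c: False}
  {w: True, c: True}


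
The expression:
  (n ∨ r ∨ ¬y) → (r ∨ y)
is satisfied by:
  {r: True, y: True}
  {r: True, y: False}
  {y: True, r: False}


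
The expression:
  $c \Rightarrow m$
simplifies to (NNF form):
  $m \vee \neg c$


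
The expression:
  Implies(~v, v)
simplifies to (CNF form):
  v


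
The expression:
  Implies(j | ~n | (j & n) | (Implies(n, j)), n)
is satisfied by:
  {n: True}


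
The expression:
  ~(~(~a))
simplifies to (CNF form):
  ~a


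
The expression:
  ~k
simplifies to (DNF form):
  ~k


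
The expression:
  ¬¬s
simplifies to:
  s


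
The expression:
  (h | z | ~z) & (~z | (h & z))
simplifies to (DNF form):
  h | ~z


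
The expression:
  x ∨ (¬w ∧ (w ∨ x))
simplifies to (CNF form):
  x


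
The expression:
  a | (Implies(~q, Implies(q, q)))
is always true.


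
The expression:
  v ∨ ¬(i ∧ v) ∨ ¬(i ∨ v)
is always true.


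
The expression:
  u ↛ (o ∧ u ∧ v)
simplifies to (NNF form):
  u ∧ (¬o ∨ ¬v)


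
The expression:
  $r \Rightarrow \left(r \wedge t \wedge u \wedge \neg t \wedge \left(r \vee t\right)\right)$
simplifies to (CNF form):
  $\neg r$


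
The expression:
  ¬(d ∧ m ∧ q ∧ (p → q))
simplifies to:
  ¬d ∨ ¬m ∨ ¬q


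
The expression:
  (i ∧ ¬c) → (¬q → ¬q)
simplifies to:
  True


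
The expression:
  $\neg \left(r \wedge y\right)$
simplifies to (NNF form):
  $\neg r \vee \neg y$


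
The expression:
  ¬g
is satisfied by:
  {g: False}


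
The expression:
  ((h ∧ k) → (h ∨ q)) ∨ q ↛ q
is always true.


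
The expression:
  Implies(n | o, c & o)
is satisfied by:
  {c: True, n: False, o: False}
  {n: False, o: False, c: False}
  {c: True, o: True, n: False}
  {c: True, n: True, o: True}


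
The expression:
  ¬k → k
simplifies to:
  k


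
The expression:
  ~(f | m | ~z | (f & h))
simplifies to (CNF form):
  z & ~f & ~m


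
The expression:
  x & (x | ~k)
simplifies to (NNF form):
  x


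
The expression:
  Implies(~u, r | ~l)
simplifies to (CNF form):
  r | u | ~l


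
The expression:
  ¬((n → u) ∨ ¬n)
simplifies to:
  n ∧ ¬u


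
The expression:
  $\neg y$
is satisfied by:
  {y: False}


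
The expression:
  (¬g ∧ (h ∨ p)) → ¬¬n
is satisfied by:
  {n: True, g: True, h: False, p: False}
  {n: True, g: True, p: True, h: False}
  {n: True, g: True, h: True, p: False}
  {n: True, g: True, p: True, h: True}
  {n: True, h: False, p: False, g: False}
  {n: True, p: True, h: False, g: False}
  {n: True, h: True, p: False, g: False}
  {n: True, p: True, h: True, g: False}
  {g: True, h: False, p: False, n: False}
  {p: True, g: True, h: False, n: False}
  {g: True, h: True, p: False, n: False}
  {p: True, g: True, h: True, n: False}
  {g: False, h: False, p: False, n: False}


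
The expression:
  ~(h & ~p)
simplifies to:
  p | ~h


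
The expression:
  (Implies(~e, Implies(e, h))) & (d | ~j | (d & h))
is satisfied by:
  {d: True, j: False}
  {j: False, d: False}
  {j: True, d: True}


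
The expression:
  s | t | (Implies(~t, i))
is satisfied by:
  {i: True, t: True, s: True}
  {i: True, t: True, s: False}
  {i: True, s: True, t: False}
  {i: True, s: False, t: False}
  {t: True, s: True, i: False}
  {t: True, s: False, i: False}
  {s: True, t: False, i: False}


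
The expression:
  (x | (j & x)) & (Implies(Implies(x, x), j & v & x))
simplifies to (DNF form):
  j & v & x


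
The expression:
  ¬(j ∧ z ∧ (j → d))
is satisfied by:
  {z: False, d: False, j: False}
  {j: True, z: False, d: False}
  {d: True, z: False, j: False}
  {j: True, d: True, z: False}
  {z: True, j: False, d: False}
  {j: True, z: True, d: False}
  {d: True, z: True, j: False}


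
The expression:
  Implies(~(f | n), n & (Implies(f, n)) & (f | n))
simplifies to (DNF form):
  f | n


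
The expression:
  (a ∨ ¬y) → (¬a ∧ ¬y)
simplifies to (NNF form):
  ¬a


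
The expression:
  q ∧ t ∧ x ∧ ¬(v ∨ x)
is never true.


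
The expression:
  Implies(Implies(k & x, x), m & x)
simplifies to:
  m & x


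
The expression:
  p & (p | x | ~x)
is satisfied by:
  {p: True}


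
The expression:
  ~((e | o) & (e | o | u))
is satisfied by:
  {e: False, o: False}


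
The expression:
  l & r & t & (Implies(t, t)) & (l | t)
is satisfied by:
  {t: True, r: True, l: True}


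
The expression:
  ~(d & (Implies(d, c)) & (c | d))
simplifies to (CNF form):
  ~c | ~d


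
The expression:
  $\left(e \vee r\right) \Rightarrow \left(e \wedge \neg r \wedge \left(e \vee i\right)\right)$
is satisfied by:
  {r: False}


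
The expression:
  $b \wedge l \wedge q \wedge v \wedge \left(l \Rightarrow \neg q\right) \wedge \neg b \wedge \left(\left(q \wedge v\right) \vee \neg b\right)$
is never true.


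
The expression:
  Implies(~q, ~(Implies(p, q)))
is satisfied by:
  {q: True, p: True}
  {q: True, p: False}
  {p: True, q: False}


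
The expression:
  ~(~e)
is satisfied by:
  {e: True}


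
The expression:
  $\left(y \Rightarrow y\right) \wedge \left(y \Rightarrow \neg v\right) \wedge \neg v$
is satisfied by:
  {v: False}


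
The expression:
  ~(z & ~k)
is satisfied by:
  {k: True, z: False}
  {z: False, k: False}
  {z: True, k: True}


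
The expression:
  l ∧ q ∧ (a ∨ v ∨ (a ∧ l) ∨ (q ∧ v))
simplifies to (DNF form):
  (a ∧ l ∧ q) ∨ (l ∧ q ∧ v)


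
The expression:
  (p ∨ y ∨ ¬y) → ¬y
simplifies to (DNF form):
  ¬y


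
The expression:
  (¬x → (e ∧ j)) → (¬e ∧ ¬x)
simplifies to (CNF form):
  ¬x ∧ (¬e ∨ ¬j)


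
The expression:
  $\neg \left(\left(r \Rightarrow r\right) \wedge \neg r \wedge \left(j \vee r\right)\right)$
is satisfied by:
  {r: True, j: False}
  {j: False, r: False}
  {j: True, r: True}


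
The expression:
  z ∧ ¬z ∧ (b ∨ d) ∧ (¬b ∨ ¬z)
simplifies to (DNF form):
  False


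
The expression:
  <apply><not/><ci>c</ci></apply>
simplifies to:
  <apply><not/><ci>c</ci></apply>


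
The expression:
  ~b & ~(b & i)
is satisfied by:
  {b: False}


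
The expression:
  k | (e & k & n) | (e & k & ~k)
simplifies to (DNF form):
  k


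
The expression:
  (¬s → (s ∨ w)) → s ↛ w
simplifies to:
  ¬w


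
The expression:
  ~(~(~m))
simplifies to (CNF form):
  ~m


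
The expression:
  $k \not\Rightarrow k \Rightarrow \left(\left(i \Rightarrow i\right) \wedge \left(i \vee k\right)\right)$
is always true.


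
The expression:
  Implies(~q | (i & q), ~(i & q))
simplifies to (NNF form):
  ~i | ~q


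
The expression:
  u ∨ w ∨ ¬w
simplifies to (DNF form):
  True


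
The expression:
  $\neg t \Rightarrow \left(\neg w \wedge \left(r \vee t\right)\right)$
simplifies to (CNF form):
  $\left(r \vee t\right) \wedge \left(t \vee \neg w\right)$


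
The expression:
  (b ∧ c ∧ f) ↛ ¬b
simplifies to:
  b ∧ c ∧ f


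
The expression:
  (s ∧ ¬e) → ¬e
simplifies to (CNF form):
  True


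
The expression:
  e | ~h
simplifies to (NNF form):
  e | ~h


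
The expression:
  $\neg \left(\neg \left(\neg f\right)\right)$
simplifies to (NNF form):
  $\neg f$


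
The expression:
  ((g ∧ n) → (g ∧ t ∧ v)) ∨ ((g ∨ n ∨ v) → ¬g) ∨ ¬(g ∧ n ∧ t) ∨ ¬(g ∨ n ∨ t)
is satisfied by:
  {v: True, g: False, t: False, n: False}
  {v: False, g: False, t: False, n: False}
  {v: True, n: True, g: False, t: False}
  {n: True, v: False, g: False, t: False}
  {v: True, t: True, n: False, g: False}
  {t: True, n: False, g: False, v: False}
  {v: True, n: True, t: True, g: False}
  {n: True, t: True, v: False, g: False}
  {v: True, g: True, n: False, t: False}
  {g: True, n: False, t: False, v: False}
  {v: True, n: True, g: True, t: False}
  {n: True, g: True, v: False, t: False}
  {v: True, t: True, g: True, n: False}
  {t: True, g: True, n: False, v: False}
  {v: True, n: True, t: True, g: True}


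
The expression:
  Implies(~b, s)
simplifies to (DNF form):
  b | s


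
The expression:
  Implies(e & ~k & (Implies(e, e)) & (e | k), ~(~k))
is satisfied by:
  {k: True, e: False}
  {e: False, k: False}
  {e: True, k: True}


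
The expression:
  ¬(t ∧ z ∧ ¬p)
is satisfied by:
  {p: True, t: False, z: False}
  {p: False, t: False, z: False}
  {z: True, p: True, t: False}
  {z: True, p: False, t: False}
  {t: True, p: True, z: False}
  {t: True, p: False, z: False}
  {t: True, z: True, p: True}


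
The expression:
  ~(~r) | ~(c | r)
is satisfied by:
  {r: True, c: False}
  {c: False, r: False}
  {c: True, r: True}


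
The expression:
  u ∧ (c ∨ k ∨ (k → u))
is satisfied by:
  {u: True}


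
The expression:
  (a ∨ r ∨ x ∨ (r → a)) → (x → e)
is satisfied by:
  {e: True, x: False}
  {x: False, e: False}
  {x: True, e: True}


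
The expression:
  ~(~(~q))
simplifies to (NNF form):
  ~q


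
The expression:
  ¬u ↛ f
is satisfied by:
  {f: True, u: False}
  {u: False, f: False}
  {u: True, f: True}


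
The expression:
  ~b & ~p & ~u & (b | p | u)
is never true.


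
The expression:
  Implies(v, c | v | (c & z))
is always true.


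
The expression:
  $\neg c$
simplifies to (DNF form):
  $\neg c$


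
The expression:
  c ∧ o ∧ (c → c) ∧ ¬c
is never true.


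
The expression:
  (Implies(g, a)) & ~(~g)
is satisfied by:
  {a: True, g: True}


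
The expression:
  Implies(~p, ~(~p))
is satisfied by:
  {p: True}


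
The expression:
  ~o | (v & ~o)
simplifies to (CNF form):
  ~o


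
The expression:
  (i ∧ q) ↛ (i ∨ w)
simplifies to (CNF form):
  False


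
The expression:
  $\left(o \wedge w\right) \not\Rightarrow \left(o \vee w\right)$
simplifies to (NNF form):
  $\text{False}$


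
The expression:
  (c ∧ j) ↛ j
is never true.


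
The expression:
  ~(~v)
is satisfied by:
  {v: True}


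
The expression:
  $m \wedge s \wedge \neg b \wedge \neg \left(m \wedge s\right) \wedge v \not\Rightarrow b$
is never true.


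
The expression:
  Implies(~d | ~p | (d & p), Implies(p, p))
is always true.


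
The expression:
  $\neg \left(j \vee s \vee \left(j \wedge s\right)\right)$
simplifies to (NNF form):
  $\neg j \wedge \neg s$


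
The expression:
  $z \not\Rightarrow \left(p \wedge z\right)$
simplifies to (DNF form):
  $z \wedge \neg p$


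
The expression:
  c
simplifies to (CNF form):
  c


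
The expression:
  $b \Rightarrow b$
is always true.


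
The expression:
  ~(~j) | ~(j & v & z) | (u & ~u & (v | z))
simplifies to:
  True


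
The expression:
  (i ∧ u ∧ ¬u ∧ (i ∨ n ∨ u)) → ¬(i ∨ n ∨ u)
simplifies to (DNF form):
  True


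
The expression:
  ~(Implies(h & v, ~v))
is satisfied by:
  {h: True, v: True}


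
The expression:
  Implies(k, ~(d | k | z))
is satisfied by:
  {k: False}


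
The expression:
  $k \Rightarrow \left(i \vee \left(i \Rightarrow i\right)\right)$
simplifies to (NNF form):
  $\text{True}$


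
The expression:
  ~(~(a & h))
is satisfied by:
  {a: True, h: True}


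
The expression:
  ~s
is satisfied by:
  {s: False}


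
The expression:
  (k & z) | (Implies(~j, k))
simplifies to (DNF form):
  j | k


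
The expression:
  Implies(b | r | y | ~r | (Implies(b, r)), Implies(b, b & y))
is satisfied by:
  {y: True, b: False}
  {b: False, y: False}
  {b: True, y: True}


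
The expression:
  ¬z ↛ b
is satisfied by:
  {b: True, z: False}
  {z: False, b: False}
  {z: True, b: True}


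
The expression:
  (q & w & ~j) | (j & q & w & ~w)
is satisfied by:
  {w: True, q: True, j: False}


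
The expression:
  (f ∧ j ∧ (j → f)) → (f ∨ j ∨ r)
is always true.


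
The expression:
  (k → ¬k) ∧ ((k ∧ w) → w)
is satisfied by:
  {k: False}


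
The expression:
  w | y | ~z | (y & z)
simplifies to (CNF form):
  w | y | ~z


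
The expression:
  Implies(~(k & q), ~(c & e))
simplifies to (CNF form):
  (k | ~c | ~e) & (q | ~c | ~e)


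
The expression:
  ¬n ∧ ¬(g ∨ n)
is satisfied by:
  {n: False, g: False}


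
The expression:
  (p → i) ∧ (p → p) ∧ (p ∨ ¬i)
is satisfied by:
  {p: False, i: False}
  {i: True, p: True}


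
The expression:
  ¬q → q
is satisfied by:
  {q: True}


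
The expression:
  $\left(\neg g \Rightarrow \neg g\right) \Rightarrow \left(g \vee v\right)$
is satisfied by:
  {v: True, g: True}
  {v: True, g: False}
  {g: True, v: False}


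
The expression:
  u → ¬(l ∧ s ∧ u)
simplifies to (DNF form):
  ¬l ∨ ¬s ∨ ¬u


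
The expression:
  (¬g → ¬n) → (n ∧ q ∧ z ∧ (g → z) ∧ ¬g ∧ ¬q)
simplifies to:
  n ∧ ¬g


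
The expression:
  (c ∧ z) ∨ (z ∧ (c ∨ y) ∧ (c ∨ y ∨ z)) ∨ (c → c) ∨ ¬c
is always true.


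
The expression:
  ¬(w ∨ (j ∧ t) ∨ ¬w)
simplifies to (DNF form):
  False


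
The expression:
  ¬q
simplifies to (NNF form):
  ¬q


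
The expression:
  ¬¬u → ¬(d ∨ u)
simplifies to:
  ¬u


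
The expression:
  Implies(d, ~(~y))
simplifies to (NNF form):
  y | ~d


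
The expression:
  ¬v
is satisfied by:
  {v: False}


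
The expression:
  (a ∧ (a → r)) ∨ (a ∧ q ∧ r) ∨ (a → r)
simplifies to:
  r ∨ ¬a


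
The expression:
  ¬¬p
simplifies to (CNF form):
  p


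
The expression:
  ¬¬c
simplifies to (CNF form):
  c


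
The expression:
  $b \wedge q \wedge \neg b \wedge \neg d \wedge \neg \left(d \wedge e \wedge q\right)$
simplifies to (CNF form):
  $\text{False}$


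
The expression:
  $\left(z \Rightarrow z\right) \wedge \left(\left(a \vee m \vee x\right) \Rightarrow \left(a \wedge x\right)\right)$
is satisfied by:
  {x: True, a: True, m: False}
  {x: True, a: True, m: True}
  {m: False, a: False, x: False}


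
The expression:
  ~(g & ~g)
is always true.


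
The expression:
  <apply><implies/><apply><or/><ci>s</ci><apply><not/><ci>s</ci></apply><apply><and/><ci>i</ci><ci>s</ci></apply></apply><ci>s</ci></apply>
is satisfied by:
  {s: True}


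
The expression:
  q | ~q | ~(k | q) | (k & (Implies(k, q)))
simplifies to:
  True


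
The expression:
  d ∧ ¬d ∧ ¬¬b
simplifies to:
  False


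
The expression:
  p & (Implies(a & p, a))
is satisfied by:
  {p: True}


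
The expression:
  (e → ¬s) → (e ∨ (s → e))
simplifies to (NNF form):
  e ∨ ¬s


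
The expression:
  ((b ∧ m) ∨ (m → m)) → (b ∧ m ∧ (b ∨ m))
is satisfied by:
  {m: True, b: True}


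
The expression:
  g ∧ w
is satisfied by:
  {w: True, g: True}


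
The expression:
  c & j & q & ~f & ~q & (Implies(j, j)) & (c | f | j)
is never true.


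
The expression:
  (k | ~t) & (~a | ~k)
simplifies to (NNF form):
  (k & ~a) | (~k & ~t)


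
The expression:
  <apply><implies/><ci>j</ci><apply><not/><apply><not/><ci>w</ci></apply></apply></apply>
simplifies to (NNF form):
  <apply><or/><ci>w</ci><apply><not/><ci>j</ci></apply></apply>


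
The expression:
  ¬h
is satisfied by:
  {h: False}


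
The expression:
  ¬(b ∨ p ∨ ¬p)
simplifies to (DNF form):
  False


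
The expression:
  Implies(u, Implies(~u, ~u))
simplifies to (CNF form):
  True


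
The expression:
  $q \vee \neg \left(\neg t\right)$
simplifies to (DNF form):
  $q \vee t$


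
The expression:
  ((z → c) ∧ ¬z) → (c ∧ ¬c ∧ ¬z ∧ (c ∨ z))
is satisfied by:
  {z: True}


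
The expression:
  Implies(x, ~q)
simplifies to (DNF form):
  ~q | ~x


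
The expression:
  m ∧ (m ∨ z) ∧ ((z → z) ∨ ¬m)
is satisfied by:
  {m: True}


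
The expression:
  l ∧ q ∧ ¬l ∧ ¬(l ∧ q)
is never true.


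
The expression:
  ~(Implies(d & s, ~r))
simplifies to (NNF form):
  d & r & s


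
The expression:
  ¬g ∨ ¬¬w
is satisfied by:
  {w: True, g: False}
  {g: False, w: False}
  {g: True, w: True}


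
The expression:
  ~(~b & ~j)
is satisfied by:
  {b: True, j: True}
  {b: True, j: False}
  {j: True, b: False}


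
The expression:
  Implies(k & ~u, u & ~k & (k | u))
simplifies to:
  u | ~k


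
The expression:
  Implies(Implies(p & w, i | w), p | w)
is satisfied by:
  {p: True, w: True}
  {p: True, w: False}
  {w: True, p: False}


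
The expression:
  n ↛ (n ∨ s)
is never true.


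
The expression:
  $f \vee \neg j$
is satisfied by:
  {f: True, j: False}
  {j: False, f: False}
  {j: True, f: True}


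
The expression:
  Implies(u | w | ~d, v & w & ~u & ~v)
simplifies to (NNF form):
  d & ~u & ~w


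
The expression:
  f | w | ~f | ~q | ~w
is always true.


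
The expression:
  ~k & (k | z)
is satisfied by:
  {z: True, k: False}


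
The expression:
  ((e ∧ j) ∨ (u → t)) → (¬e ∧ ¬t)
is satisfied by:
  {u: True, t: False, e: False, j: False}
  {u: False, t: False, e: False, j: False}
  {j: True, u: True, t: False, e: False}
  {j: True, u: False, t: False, e: False}
  {e: True, u: True, t: False, j: False}


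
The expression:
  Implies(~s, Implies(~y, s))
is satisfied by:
  {y: True, s: True}
  {y: True, s: False}
  {s: True, y: False}


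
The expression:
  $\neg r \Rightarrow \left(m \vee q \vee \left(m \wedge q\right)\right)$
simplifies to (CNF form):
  $m \vee q \vee r$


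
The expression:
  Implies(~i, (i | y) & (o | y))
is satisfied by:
  {i: True, y: True}
  {i: True, y: False}
  {y: True, i: False}


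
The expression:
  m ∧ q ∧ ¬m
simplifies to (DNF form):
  False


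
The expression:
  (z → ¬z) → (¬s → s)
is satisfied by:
  {z: True, s: True}
  {z: True, s: False}
  {s: True, z: False}


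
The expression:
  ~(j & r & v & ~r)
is always true.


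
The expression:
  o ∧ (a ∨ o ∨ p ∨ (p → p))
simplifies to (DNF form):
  o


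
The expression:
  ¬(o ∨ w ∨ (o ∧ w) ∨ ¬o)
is never true.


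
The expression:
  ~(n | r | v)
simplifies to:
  ~n & ~r & ~v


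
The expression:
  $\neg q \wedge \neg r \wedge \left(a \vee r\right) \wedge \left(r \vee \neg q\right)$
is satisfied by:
  {a: True, q: False, r: False}


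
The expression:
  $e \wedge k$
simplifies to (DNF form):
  $e \wedge k$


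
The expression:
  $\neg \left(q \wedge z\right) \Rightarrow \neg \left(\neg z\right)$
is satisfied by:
  {z: True}


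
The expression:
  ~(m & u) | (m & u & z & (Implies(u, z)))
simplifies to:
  z | ~m | ~u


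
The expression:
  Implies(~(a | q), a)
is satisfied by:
  {a: True, q: True}
  {a: True, q: False}
  {q: True, a: False}


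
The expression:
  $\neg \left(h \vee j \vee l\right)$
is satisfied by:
  {h: False, l: False, j: False}


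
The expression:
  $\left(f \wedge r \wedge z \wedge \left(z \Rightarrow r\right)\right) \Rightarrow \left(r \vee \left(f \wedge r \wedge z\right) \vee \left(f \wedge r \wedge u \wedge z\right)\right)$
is always true.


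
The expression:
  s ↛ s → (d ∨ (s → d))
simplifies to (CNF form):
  True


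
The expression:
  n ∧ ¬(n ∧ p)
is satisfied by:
  {n: True, p: False}


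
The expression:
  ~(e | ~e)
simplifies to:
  False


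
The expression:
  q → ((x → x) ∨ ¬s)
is always true.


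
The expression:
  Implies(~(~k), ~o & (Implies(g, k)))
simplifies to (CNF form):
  ~k | ~o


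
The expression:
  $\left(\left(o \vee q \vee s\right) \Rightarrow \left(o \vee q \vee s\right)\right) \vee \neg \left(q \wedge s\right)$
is always true.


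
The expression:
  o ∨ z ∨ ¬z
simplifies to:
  True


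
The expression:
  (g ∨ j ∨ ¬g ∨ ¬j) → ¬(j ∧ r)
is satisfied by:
  {r: False, j: False}
  {j: True, r: False}
  {r: True, j: False}


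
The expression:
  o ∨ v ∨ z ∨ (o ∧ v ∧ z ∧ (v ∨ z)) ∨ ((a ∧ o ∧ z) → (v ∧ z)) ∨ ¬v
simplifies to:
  True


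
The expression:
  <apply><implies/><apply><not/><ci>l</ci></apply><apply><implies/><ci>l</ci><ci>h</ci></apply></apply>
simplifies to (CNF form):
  <true/>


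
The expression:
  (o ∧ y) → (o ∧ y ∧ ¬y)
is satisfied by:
  {o: False, y: False}
  {y: True, o: False}
  {o: True, y: False}


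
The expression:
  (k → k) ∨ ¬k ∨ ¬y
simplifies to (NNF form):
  True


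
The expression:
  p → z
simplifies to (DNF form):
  z ∨ ¬p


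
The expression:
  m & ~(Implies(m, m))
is never true.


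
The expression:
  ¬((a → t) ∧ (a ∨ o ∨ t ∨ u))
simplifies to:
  ¬t ∧ (a ∨ ¬o) ∧ (a ∨ ¬u)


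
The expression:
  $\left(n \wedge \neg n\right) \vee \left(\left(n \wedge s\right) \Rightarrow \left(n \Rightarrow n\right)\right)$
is always true.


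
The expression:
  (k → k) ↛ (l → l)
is never true.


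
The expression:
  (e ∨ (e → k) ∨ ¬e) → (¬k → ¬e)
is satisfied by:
  {k: True, e: False}
  {e: False, k: False}
  {e: True, k: True}


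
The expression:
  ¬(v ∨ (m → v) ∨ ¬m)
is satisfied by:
  {m: True, v: False}


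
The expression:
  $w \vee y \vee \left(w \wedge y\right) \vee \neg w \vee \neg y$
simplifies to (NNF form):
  $\text{True}$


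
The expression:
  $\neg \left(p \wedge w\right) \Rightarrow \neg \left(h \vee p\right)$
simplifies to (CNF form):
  $\left(p \vee \neg h\right) \wedge \left(p \vee \neg p\right) \wedge \left(w \vee \neg h\right) \wedge \left(w \vee \neg p\right)$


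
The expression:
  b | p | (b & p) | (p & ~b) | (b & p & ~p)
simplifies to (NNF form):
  b | p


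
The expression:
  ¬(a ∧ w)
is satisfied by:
  {w: False, a: False}
  {a: True, w: False}
  {w: True, a: False}


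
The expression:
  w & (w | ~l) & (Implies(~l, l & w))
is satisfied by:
  {w: True, l: True}


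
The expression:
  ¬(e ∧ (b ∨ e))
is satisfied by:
  {e: False}


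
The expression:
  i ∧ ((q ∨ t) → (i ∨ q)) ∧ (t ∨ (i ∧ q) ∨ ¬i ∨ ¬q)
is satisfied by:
  {i: True}


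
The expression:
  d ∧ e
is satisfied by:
  {e: True, d: True}


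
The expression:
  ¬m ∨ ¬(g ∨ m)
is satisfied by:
  {m: False}


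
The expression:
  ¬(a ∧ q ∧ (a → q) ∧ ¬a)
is always true.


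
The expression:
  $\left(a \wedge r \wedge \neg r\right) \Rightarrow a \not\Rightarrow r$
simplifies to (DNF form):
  $\text{True}$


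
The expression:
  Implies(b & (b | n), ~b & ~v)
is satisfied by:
  {b: False}


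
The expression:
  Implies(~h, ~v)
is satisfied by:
  {h: True, v: False}
  {v: False, h: False}
  {v: True, h: True}


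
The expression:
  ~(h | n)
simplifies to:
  ~h & ~n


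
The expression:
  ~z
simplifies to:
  ~z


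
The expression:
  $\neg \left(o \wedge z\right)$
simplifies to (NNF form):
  $\neg o \vee \neg z$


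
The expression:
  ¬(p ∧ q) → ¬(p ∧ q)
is always true.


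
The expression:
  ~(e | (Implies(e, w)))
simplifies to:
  False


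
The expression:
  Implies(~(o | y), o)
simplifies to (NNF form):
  o | y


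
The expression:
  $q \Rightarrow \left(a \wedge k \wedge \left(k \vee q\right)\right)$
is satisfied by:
  {k: True, a: True, q: False}
  {k: True, a: False, q: False}
  {a: True, k: False, q: False}
  {k: False, a: False, q: False}
  {k: True, q: True, a: True}


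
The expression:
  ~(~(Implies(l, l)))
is always true.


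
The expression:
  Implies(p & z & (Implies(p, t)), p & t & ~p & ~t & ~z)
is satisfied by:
  {p: False, t: False, z: False}
  {z: True, p: False, t: False}
  {t: True, p: False, z: False}
  {z: True, t: True, p: False}
  {p: True, z: False, t: False}
  {z: True, p: True, t: False}
  {t: True, p: True, z: False}


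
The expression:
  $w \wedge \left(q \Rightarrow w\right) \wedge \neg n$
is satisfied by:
  {w: True, n: False}


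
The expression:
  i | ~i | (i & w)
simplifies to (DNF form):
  True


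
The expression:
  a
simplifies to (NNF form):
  a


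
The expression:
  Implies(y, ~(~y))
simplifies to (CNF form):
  True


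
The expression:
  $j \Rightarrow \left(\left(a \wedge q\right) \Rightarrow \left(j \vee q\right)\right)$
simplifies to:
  $\text{True}$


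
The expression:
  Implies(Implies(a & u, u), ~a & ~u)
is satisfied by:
  {u: False, a: False}


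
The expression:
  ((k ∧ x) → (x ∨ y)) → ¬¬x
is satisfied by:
  {x: True}


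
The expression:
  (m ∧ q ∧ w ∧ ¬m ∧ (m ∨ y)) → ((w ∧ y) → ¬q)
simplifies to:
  True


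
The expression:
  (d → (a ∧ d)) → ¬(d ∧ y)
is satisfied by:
  {y: False, d: False, a: False}
  {a: True, y: False, d: False}
  {d: True, y: False, a: False}
  {a: True, d: True, y: False}
  {y: True, a: False, d: False}
  {a: True, y: True, d: False}
  {d: True, y: True, a: False}


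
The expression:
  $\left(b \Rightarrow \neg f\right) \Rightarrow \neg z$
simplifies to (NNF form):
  $\left(b \wedge f\right) \vee \neg z$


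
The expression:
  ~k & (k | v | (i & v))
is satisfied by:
  {v: True, k: False}


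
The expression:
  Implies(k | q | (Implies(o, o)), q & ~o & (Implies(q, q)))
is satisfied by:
  {q: True, o: False}


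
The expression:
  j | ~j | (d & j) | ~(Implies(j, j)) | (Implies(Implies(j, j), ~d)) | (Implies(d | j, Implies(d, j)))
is always true.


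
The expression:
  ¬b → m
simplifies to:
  b ∨ m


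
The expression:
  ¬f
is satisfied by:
  {f: False}


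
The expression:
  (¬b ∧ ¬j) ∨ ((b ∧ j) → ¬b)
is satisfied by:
  {b: False, j: False}
  {j: True, b: False}
  {b: True, j: False}


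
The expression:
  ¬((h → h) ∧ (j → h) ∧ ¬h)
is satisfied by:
  {h: True, j: True}
  {h: True, j: False}
  {j: True, h: False}


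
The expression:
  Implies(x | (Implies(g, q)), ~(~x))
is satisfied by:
  {x: True, g: True, q: False}
  {x: True, q: False, g: False}
  {x: True, g: True, q: True}
  {x: True, q: True, g: False}
  {g: True, q: False, x: False}


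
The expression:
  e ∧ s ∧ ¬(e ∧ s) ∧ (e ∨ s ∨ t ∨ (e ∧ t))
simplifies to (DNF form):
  False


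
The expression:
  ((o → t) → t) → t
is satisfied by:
  {t: True, o: False}
  {o: False, t: False}
  {o: True, t: True}


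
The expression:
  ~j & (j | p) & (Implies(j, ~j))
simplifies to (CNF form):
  p & ~j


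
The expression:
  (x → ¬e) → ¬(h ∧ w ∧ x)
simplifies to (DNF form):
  e ∨ ¬h ∨ ¬w ∨ ¬x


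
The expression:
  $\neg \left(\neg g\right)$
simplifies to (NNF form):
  $g$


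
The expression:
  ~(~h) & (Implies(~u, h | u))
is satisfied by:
  {h: True}


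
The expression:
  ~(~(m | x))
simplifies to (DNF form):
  m | x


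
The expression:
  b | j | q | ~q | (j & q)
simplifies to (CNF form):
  True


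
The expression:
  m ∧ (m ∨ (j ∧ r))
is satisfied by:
  {m: True}


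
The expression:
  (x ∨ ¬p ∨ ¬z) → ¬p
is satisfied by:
  {z: True, x: False, p: False}
  {x: False, p: False, z: False}
  {z: True, x: True, p: False}
  {x: True, z: False, p: False}
  {p: True, z: True, x: False}


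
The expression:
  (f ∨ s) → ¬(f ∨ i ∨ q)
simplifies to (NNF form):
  ¬f ∧ (¬i ∨ ¬s) ∧ (¬q ∨ ¬s)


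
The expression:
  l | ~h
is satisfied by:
  {l: True, h: False}
  {h: False, l: False}
  {h: True, l: True}


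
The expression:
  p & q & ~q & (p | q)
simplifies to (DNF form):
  False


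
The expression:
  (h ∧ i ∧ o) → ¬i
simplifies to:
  ¬h ∨ ¬i ∨ ¬o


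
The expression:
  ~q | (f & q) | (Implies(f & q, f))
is always true.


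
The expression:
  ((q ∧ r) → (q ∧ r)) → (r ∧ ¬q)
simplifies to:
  r ∧ ¬q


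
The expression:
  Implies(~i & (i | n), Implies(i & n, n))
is always true.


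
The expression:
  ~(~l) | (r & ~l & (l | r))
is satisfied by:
  {r: True, l: True}
  {r: True, l: False}
  {l: True, r: False}


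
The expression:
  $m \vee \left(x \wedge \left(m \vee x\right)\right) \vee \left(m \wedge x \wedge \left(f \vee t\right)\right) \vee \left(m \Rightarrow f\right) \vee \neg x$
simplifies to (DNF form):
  $\text{True}$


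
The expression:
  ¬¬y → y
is always true.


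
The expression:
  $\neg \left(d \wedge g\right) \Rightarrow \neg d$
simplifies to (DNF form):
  $g \vee \neg d$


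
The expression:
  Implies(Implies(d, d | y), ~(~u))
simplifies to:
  u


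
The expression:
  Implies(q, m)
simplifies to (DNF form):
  m | ~q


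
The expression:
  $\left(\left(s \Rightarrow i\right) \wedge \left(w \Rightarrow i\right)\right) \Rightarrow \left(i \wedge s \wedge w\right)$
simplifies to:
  $\left(s \wedge w\right) \vee \left(s \wedge \neg i\right) \vee \left(w \wedge \neg i\right)$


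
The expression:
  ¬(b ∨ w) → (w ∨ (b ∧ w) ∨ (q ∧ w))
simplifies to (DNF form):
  b ∨ w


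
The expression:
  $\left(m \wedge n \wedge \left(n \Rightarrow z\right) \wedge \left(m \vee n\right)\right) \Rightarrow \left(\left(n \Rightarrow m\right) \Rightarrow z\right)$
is always true.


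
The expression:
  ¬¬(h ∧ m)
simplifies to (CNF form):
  h ∧ m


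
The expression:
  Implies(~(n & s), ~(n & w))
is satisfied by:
  {s: True, w: False, n: False}
  {w: False, n: False, s: False}
  {n: True, s: True, w: False}
  {n: True, w: False, s: False}
  {s: True, w: True, n: False}
  {w: True, s: False, n: False}
  {n: True, w: True, s: True}


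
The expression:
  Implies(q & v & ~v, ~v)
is always true.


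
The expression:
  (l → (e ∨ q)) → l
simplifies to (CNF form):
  l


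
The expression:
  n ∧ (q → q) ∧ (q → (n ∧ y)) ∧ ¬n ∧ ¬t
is never true.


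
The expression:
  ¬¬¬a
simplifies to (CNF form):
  ¬a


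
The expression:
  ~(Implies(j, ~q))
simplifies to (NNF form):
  j & q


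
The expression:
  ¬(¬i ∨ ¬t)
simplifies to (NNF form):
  i ∧ t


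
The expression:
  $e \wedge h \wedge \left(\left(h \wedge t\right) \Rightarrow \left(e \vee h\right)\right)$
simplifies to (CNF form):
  $e \wedge h$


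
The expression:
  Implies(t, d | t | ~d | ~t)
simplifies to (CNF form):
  True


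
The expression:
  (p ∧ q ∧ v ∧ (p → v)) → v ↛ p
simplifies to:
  ¬p ∨ ¬q ∨ ¬v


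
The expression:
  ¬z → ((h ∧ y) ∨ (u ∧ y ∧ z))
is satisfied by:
  {y: True, z: True, h: True}
  {y: True, z: True, h: False}
  {z: True, h: True, y: False}
  {z: True, h: False, y: False}
  {y: True, h: True, z: False}


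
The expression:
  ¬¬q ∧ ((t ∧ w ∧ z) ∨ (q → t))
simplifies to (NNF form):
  q ∧ t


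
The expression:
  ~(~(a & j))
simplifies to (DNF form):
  a & j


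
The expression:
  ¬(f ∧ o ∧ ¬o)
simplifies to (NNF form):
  True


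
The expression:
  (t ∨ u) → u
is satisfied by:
  {u: True, t: False}
  {t: False, u: False}
  {t: True, u: True}


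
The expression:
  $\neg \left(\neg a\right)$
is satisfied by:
  {a: True}


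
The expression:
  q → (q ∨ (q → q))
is always true.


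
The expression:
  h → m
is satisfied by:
  {m: True, h: False}
  {h: False, m: False}
  {h: True, m: True}


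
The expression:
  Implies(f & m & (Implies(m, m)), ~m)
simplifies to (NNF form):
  ~f | ~m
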